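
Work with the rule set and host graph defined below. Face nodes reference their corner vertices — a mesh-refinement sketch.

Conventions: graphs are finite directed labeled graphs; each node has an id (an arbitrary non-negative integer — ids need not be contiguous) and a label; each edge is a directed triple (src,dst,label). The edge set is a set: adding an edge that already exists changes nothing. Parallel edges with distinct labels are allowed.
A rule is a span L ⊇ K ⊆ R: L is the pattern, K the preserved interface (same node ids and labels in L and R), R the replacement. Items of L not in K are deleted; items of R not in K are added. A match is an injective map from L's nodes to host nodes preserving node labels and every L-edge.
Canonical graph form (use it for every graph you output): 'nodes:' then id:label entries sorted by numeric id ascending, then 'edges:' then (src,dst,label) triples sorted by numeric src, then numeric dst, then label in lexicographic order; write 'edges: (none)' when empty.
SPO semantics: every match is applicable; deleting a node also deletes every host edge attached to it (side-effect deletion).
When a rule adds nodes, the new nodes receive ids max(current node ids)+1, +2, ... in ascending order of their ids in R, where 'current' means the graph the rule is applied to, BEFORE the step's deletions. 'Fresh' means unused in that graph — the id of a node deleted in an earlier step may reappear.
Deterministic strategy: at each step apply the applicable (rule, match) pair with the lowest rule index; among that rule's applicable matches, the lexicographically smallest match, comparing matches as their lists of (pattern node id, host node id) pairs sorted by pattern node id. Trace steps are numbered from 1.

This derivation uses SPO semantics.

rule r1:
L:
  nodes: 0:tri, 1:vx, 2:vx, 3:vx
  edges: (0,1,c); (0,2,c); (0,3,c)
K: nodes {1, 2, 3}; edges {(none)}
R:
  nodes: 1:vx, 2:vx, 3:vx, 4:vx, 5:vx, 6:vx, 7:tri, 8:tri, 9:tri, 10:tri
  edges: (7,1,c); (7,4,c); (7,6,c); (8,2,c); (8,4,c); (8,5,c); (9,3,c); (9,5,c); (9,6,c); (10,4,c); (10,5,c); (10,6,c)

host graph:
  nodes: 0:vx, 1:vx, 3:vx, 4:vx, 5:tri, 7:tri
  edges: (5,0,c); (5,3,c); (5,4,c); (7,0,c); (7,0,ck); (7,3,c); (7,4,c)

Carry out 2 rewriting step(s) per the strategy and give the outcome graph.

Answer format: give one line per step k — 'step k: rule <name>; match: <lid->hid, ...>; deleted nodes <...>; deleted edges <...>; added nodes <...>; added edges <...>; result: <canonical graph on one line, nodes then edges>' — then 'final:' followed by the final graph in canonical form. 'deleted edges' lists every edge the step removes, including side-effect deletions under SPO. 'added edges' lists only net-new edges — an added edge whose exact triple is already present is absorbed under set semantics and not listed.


step 1: rule r1; match: 0->5, 1->0, 2->3, 3->4; deleted nodes 5; deleted edges (5,0,c); (5,3,c); (5,4,c); added nodes 8, 9, 10, 11, 12, 13, 14; added edges (11,0,c); (11,8,c); (11,10,c); (12,3,c); (12,8,c); (12,9,c); (13,4,c); (13,9,c); (13,10,c); (14,8,c); (14,9,c); (14,10,c); result: nodes: 0:vx, 1:vx, 3:vx, 4:vx, 7:tri, 8:vx, 9:vx, 10:vx, 11:tri, 12:tri, 13:tri, 14:tri edges: (7,0,c); (7,0,ck); (7,3,c); (7,4,c); (11,0,c); (11,8,c); (11,10,c); (12,3,c); (12,8,c); (12,9,c); (13,4,c); (13,9,c); (13,10,c); (14,8,c); (14,9,c); (14,10,c)
step 2: rule r1; match: 0->7, 1->0, 2->3, 3->4; deleted nodes 7; deleted edges (7,0,c); (7,0,ck); (7,3,c); (7,4,c); added nodes 15, 16, 17, 18, 19, 20, 21; added edges (18,0,c); (18,15,c); (18,17,c); (19,3,c); (19,15,c); (19,16,c); (20,4,c); (20,16,c); (20,17,c); (21,15,c); (21,16,c); (21,17,c); result: nodes: 0:vx, 1:vx, 3:vx, 4:vx, 8:vx, 9:vx, 10:vx, 11:tri, 12:tri, 13:tri, 14:tri, 15:vx, 16:vx, 17:vx, 18:tri, 19:tri, 20:tri, 21:tri edges: (11,0,c); (11,8,c); (11,10,c); (12,3,c); (12,8,c); (12,9,c); (13,4,c); (13,9,c); (13,10,c); (14,8,c); (14,9,c); (14,10,c); (18,0,c); (18,15,c); (18,17,c); (19,3,c); (19,15,c); (19,16,c); (20,4,c); (20,16,c); (20,17,c); (21,15,c); (21,16,c); (21,17,c)
final:
nodes: 0:vx, 1:vx, 3:vx, 4:vx, 8:vx, 9:vx, 10:vx, 11:tri, 12:tri, 13:tri, 14:tri, 15:vx, 16:vx, 17:vx, 18:tri, 19:tri, 20:tri, 21:tri
edges: (11,0,c); (11,8,c); (11,10,c); (12,3,c); (12,8,c); (12,9,c); (13,4,c); (13,9,c); (13,10,c); (14,8,c); (14,9,c); (14,10,c); (18,0,c); (18,15,c); (18,17,c); (19,3,c); (19,15,c); (19,16,c); (20,4,c); (20,16,c); (20,17,c); (21,15,c); (21,16,c); (21,17,c)


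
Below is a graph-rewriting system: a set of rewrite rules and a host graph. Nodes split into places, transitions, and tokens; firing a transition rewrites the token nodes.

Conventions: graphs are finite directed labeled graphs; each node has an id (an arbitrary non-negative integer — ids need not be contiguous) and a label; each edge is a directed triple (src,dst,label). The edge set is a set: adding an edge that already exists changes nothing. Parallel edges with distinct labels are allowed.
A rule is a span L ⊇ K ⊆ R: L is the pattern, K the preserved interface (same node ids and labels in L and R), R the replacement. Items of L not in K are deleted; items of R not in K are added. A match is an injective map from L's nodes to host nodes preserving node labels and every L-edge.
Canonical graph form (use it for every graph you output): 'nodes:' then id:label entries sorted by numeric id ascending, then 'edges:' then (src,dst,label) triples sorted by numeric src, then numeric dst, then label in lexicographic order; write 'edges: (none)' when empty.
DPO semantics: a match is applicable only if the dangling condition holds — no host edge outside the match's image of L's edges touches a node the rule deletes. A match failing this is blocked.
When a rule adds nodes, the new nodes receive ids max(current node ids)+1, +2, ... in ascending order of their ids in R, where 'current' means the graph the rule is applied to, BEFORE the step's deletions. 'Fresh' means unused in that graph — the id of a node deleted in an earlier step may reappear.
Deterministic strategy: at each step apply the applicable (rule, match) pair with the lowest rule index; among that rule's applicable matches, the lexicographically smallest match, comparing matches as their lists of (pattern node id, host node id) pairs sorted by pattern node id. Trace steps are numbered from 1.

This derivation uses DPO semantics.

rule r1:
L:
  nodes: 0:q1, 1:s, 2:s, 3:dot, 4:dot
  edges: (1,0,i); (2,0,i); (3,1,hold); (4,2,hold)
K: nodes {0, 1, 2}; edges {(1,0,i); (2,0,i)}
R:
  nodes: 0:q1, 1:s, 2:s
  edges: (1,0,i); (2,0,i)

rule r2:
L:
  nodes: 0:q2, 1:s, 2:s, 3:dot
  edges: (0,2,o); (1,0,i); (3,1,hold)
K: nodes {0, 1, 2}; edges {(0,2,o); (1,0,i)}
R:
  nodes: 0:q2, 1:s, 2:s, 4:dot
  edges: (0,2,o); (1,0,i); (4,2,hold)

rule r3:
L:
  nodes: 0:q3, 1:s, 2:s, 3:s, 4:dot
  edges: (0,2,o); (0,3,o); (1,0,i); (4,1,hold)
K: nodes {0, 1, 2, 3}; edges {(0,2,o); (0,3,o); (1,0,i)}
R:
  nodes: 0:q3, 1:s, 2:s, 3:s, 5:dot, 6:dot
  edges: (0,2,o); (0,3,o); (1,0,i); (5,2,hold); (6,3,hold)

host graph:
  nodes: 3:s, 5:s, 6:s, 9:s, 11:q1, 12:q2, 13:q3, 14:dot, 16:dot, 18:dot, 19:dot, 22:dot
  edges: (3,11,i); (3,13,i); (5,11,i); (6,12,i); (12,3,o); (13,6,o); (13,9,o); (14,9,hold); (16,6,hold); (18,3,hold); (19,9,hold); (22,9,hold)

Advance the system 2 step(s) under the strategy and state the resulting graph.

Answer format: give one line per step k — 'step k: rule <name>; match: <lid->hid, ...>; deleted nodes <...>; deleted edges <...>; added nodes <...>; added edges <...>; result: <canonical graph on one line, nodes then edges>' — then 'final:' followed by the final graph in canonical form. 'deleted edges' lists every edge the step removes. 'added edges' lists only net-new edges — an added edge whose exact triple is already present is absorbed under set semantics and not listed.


step 1: rule r2; match: 0->12, 1->6, 2->3, 3->16; deleted nodes 16; deleted edges (16,6,hold); added nodes 23; added edges (23,3,hold); result: nodes: 3:s, 5:s, 6:s, 9:s, 11:q1, 12:q2, 13:q3, 14:dot, 18:dot, 19:dot, 22:dot, 23:dot edges: (3,11,i); (3,13,i); (5,11,i); (6,12,i); (12,3,o); (13,6,o); (13,9,o); (14,9,hold); (18,3,hold); (19,9,hold); (22,9,hold); (23,3,hold)
step 2: rule r3; match: 0->13, 1->3, 2->6, 3->9, 4->18; deleted nodes 18; deleted edges (18,3,hold); added nodes 24, 25; added edges (24,6,hold); (25,9,hold); result: nodes: 3:s, 5:s, 6:s, 9:s, 11:q1, 12:q2, 13:q3, 14:dot, 19:dot, 22:dot, 23:dot, 24:dot, 25:dot edges: (3,11,i); (3,13,i); (5,11,i); (6,12,i); (12,3,o); (13,6,o); (13,9,o); (14,9,hold); (19,9,hold); (22,9,hold); (23,3,hold); (24,6,hold); (25,9,hold)
final:
nodes: 3:s, 5:s, 6:s, 9:s, 11:q1, 12:q2, 13:q3, 14:dot, 19:dot, 22:dot, 23:dot, 24:dot, 25:dot
edges: (3,11,i); (3,13,i); (5,11,i); (6,12,i); (12,3,o); (13,6,o); (13,9,o); (14,9,hold); (19,9,hold); (22,9,hold); (23,3,hold); (24,6,hold); (25,9,hold)


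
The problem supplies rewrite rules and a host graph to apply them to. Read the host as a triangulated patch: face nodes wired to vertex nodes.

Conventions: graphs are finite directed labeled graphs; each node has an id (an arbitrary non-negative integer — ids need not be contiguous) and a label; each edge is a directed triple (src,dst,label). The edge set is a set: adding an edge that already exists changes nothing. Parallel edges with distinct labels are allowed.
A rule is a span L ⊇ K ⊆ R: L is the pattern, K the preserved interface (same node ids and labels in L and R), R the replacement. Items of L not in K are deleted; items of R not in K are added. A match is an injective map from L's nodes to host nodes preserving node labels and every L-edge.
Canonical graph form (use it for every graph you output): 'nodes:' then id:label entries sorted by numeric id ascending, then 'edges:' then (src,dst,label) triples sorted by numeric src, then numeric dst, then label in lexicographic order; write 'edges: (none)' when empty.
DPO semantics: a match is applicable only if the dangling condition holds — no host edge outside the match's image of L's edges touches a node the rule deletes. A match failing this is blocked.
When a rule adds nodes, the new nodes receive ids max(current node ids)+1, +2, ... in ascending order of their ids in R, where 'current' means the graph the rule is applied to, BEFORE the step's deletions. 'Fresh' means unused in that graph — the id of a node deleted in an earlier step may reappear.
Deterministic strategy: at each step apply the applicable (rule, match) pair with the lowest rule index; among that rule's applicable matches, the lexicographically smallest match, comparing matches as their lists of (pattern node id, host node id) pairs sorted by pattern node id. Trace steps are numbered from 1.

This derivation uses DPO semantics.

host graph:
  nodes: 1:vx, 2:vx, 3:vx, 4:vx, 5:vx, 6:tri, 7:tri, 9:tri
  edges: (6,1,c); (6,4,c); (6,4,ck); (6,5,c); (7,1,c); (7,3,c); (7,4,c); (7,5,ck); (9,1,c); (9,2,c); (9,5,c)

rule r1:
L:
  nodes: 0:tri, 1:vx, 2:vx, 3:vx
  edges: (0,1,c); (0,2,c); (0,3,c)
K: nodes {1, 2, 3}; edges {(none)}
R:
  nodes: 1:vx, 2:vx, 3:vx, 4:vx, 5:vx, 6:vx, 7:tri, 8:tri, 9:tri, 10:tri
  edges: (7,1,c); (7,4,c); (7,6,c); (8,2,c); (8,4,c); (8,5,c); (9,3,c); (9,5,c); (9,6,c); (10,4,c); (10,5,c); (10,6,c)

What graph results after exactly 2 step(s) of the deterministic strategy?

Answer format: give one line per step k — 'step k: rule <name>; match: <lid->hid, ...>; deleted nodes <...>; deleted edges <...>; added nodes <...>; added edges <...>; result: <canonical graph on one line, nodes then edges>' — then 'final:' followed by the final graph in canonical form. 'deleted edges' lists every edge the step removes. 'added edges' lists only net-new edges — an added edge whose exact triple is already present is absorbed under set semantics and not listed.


step 1: rule r1; match: 0->9, 1->1, 2->2, 3->5; deleted nodes 9; deleted edges (9,1,c); (9,2,c); (9,5,c); added nodes 10, 11, 12, 13, 14, 15, 16; added edges (13,1,c); (13,10,c); (13,12,c); (14,2,c); (14,10,c); (14,11,c); (15,5,c); (15,11,c); (15,12,c); (16,10,c); (16,11,c); (16,12,c); result: nodes: 1:vx, 2:vx, 3:vx, 4:vx, 5:vx, 6:tri, 7:tri, 10:vx, 11:vx, 12:vx, 13:tri, 14:tri, 15:tri, 16:tri edges: (6,1,c); (6,4,c); (6,4,ck); (6,5,c); (7,1,c); (7,3,c); (7,4,c); (7,5,ck); (13,1,c); (13,10,c); (13,12,c); (14,2,c); (14,10,c); (14,11,c); (15,5,c); (15,11,c); (15,12,c); (16,10,c); (16,11,c); (16,12,c)
step 2: rule r1; match: 0->13, 1->1, 2->10, 3->12; deleted nodes 13; deleted edges (13,1,c); (13,10,c); (13,12,c); added nodes 17, 18, 19, 20, 21, 22, 23; added edges (20,1,c); (20,17,c); (20,19,c); (21,10,c); (21,17,c); (21,18,c); (22,12,c); (22,18,c); (22,19,c); (23,17,c); (23,18,c); (23,19,c); result: nodes: 1:vx, 2:vx, 3:vx, 4:vx, 5:vx, 6:tri, 7:tri, 10:vx, 11:vx, 12:vx, 14:tri, 15:tri, 16:tri, 17:vx, 18:vx, 19:vx, 20:tri, 21:tri, 22:tri, 23:tri edges: (6,1,c); (6,4,c); (6,4,ck); (6,5,c); (7,1,c); (7,3,c); (7,4,c); (7,5,ck); (14,2,c); (14,10,c); (14,11,c); (15,5,c); (15,11,c); (15,12,c); (16,10,c); (16,11,c); (16,12,c); (20,1,c); (20,17,c); (20,19,c); (21,10,c); (21,17,c); (21,18,c); (22,12,c); (22,18,c); (22,19,c); (23,17,c); (23,18,c); (23,19,c)
final:
nodes: 1:vx, 2:vx, 3:vx, 4:vx, 5:vx, 6:tri, 7:tri, 10:vx, 11:vx, 12:vx, 14:tri, 15:tri, 16:tri, 17:vx, 18:vx, 19:vx, 20:tri, 21:tri, 22:tri, 23:tri
edges: (6,1,c); (6,4,c); (6,4,ck); (6,5,c); (7,1,c); (7,3,c); (7,4,c); (7,5,ck); (14,2,c); (14,10,c); (14,11,c); (15,5,c); (15,11,c); (15,12,c); (16,10,c); (16,11,c); (16,12,c); (20,1,c); (20,17,c); (20,19,c); (21,10,c); (21,17,c); (21,18,c); (22,12,c); (22,18,c); (22,19,c); (23,17,c); (23,18,c); (23,19,c)


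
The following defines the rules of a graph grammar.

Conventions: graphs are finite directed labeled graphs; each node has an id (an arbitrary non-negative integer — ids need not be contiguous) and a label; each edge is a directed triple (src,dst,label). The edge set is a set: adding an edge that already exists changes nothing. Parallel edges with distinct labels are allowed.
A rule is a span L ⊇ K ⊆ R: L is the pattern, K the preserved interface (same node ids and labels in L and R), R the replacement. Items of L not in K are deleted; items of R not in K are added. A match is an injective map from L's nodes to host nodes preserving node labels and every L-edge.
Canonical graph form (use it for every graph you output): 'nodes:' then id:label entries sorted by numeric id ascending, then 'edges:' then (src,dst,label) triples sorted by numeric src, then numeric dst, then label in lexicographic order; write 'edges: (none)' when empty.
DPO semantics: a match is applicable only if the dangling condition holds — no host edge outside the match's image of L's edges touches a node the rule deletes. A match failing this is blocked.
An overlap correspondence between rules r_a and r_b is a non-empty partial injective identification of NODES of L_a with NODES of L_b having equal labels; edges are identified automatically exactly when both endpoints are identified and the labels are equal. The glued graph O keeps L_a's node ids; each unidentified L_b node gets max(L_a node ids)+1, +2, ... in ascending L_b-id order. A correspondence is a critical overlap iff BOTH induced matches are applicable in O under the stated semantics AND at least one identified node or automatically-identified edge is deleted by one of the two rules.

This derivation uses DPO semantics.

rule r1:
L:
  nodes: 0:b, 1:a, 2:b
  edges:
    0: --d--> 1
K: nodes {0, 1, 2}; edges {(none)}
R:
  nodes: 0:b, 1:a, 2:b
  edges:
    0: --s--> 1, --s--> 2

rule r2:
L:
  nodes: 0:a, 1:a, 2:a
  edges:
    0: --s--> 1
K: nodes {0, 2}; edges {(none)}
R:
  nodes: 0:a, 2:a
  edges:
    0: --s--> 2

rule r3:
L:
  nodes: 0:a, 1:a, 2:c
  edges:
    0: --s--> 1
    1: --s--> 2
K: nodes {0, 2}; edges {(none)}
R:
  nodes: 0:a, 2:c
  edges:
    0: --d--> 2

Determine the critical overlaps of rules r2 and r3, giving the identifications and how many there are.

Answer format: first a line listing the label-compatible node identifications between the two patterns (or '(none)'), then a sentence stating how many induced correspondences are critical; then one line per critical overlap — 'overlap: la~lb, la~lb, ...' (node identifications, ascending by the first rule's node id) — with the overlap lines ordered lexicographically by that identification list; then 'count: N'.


label-compatible node identifications between L(r2) and L(r3): 0~0, 0~1, 1~0, 1~1, 2~0, 2~1
2 of the induced correspondences are critical overlaps of r2 and r3.
overlap: 0~0, 2~1
overlap: 2~1
count: 2


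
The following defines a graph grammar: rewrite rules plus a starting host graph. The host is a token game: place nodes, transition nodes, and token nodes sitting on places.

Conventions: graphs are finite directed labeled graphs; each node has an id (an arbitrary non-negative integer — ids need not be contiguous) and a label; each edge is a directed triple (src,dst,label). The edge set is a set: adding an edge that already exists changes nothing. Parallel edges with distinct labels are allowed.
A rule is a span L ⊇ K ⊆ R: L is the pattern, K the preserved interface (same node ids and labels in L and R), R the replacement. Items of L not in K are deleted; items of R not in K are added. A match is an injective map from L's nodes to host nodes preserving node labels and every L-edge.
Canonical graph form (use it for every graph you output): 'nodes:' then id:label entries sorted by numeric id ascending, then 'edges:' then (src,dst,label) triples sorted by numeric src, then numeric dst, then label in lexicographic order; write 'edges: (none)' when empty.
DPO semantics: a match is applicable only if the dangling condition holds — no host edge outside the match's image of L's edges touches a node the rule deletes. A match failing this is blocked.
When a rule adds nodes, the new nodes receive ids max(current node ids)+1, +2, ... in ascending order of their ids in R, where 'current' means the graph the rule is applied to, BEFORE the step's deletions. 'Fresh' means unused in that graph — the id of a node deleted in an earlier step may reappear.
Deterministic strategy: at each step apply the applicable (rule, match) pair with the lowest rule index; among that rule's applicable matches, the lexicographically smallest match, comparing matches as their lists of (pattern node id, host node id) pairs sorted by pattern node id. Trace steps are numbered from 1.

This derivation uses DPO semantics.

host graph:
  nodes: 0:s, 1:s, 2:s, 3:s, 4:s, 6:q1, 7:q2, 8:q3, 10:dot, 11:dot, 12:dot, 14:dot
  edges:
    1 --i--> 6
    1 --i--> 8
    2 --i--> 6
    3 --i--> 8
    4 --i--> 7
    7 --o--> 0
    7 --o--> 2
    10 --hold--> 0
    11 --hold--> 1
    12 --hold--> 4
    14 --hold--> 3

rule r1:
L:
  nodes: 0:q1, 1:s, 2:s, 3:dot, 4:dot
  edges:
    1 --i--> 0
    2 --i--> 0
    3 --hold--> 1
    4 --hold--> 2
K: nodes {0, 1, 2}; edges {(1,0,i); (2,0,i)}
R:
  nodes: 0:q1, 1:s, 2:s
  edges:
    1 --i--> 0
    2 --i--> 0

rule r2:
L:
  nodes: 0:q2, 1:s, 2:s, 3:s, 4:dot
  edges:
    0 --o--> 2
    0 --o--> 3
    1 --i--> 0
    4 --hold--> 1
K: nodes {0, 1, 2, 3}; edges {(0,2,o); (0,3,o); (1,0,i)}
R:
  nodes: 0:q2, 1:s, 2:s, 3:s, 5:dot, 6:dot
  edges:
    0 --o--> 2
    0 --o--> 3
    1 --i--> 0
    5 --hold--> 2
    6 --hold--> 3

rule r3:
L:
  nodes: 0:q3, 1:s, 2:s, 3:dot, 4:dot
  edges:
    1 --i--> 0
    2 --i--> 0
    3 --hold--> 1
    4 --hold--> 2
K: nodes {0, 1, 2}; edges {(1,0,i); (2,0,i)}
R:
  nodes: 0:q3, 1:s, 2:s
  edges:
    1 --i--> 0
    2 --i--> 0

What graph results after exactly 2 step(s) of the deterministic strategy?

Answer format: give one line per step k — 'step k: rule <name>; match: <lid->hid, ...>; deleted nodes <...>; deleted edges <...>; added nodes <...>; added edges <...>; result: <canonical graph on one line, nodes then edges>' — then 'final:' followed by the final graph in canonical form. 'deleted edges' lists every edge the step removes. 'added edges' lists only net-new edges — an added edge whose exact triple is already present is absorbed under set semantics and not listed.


step 1: rule r2; match: 0->7, 1->4, 2->0, 3->2, 4->12; deleted nodes 12; deleted edges (12,4,hold); added nodes 15, 16; added edges (15,0,hold); (16,2,hold); result: nodes: 0:s, 1:s, 2:s, 3:s, 4:s, 6:q1, 7:q2, 8:q3, 10:dot, 11:dot, 14:dot, 15:dot, 16:dot edges: (1,6,i); (1,8,i); (2,6,i); (3,8,i); (4,7,i); (7,0,o); (7,2,o); (10,0,hold); (11,1,hold); (14,3,hold); (15,0,hold); (16,2,hold)
step 2: rule r1; match: 0->6, 1->1, 2->2, 3->11, 4->16; deleted nodes 11, 16; deleted edges (11,1,hold); (16,2,hold); added nodes (none); added edges (none); result: nodes: 0:s, 1:s, 2:s, 3:s, 4:s, 6:q1, 7:q2, 8:q3, 10:dot, 14:dot, 15:dot edges: (1,6,i); (1,8,i); (2,6,i); (3,8,i); (4,7,i); (7,0,o); (7,2,o); (10,0,hold); (14,3,hold); (15,0,hold)
final:
nodes: 0:s, 1:s, 2:s, 3:s, 4:s, 6:q1, 7:q2, 8:q3, 10:dot, 14:dot, 15:dot
edges: (1,6,i); (1,8,i); (2,6,i); (3,8,i); (4,7,i); (7,0,o); (7,2,o); (10,0,hold); (14,3,hold); (15,0,hold)


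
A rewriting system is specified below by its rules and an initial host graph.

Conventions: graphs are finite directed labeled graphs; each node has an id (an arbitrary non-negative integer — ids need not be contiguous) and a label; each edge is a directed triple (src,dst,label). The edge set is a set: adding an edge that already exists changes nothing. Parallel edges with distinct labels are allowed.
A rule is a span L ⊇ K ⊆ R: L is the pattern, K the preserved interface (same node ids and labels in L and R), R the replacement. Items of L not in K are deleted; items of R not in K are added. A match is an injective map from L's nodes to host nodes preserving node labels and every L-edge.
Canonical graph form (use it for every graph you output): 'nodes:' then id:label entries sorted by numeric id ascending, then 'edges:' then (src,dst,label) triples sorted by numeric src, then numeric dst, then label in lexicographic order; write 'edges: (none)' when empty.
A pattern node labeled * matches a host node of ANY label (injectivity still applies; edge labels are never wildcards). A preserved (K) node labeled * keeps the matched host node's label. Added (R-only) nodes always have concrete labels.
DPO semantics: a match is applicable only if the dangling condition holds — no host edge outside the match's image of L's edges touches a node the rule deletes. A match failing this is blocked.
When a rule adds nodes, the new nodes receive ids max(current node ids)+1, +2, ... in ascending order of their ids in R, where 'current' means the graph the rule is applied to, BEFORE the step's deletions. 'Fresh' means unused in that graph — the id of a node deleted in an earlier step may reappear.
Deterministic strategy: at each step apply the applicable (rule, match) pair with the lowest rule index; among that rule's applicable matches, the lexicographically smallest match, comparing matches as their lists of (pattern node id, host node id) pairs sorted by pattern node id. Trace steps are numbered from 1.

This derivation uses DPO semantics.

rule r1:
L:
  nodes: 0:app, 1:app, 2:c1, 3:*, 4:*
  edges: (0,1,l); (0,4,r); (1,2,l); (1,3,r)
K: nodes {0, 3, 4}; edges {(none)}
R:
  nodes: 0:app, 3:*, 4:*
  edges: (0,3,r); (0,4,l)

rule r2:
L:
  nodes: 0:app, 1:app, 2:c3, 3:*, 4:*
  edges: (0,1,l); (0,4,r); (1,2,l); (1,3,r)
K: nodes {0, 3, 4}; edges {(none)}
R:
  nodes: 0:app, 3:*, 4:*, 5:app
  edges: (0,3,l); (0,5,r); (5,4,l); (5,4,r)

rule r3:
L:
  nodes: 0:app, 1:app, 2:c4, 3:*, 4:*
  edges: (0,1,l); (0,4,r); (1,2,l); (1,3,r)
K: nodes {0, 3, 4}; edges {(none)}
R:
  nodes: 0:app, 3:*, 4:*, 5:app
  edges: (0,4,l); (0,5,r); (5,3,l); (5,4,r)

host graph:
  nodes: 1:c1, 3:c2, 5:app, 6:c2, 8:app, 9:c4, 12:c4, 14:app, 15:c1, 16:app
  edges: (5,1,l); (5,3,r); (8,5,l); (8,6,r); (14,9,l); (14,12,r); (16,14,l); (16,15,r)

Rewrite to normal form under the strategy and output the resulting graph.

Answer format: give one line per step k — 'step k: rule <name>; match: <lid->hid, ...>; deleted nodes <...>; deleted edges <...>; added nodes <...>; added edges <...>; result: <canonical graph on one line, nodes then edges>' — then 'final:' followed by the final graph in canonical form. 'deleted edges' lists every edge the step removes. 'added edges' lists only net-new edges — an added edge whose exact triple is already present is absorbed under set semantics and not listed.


step 1: rule r1; match: 0->8, 1->5, 2->1, 3->3, 4->6; deleted nodes 1, 5; deleted edges (5,1,l); (5,3,r); (8,5,l); (8,6,r); added nodes (none); added edges (8,3,r); (8,6,l); result: nodes: 3:c2, 6:c2, 8:app, 9:c4, 12:c4, 14:app, 15:c1, 16:app edges: (8,3,r); (8,6,l); (14,9,l); (14,12,r); (16,14,l); (16,15,r)
step 2: rule r3; match: 0->16, 1->14, 2->9, 3->12, 4->15; deleted nodes 9, 14; deleted edges (14,9,l); (14,12,r); (16,14,l); (16,15,r); added nodes 17; added edges (16,15,l); (16,17,r); (17,12,l); (17,15,r); result: nodes: 3:c2, 6:c2, 8:app, 12:c4, 15:c1, 16:app, 17:app edges: (8,3,r); (8,6,l); (16,15,l); (16,17,r); (17,12,l); (17,15,r)
final:
nodes: 3:c2, 6:c2, 8:app, 12:c4, 15:c1, 16:app, 17:app
edges: (8,3,r); (8,6,l); (16,15,l); (16,17,r); (17,12,l); (17,15,r)


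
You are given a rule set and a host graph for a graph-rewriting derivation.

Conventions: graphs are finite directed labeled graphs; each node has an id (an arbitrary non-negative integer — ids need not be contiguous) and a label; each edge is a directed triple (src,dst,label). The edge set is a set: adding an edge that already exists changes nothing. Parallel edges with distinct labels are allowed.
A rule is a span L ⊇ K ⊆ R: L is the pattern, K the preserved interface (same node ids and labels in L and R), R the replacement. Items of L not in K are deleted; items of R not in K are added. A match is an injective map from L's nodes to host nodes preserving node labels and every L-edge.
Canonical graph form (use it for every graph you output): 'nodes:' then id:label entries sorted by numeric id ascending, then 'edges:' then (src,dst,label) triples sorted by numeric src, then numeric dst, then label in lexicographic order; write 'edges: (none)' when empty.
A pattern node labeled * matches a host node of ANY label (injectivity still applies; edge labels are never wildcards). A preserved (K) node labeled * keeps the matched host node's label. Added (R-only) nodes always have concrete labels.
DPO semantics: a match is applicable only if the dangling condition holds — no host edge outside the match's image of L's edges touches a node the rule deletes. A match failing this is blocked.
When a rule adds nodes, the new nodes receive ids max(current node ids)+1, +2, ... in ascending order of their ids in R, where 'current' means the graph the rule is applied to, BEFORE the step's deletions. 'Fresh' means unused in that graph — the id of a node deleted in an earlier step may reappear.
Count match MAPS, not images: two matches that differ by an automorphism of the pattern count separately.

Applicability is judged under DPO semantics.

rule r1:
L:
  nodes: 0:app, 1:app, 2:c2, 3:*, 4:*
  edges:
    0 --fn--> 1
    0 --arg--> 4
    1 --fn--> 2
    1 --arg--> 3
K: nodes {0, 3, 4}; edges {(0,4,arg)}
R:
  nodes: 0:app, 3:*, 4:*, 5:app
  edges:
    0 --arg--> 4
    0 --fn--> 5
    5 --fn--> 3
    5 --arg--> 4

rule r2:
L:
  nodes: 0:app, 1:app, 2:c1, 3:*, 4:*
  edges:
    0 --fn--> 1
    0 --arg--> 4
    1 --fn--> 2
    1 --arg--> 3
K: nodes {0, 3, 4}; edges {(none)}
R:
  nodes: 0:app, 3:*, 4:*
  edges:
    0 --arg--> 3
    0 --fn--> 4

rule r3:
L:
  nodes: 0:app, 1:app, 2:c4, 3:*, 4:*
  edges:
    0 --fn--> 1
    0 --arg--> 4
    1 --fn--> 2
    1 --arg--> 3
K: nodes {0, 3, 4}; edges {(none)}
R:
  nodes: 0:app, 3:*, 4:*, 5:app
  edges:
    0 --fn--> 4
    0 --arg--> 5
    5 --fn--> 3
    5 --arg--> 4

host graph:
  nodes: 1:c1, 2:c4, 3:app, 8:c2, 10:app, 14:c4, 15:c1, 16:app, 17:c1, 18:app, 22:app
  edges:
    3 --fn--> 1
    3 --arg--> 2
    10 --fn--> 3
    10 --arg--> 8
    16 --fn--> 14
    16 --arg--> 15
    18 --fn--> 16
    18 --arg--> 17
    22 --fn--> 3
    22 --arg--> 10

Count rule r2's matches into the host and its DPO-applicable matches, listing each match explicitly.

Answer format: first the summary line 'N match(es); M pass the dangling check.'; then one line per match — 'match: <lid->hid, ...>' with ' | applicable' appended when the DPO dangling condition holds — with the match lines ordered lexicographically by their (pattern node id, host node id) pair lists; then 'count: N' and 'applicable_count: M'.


2 match(es); 0 pass the dangling check.
match: 0->10, 1->3, 2->1, 3->2, 4->8
match: 0->22, 1->3, 2->1, 3->2, 4->10
count: 2
applicable_count: 0


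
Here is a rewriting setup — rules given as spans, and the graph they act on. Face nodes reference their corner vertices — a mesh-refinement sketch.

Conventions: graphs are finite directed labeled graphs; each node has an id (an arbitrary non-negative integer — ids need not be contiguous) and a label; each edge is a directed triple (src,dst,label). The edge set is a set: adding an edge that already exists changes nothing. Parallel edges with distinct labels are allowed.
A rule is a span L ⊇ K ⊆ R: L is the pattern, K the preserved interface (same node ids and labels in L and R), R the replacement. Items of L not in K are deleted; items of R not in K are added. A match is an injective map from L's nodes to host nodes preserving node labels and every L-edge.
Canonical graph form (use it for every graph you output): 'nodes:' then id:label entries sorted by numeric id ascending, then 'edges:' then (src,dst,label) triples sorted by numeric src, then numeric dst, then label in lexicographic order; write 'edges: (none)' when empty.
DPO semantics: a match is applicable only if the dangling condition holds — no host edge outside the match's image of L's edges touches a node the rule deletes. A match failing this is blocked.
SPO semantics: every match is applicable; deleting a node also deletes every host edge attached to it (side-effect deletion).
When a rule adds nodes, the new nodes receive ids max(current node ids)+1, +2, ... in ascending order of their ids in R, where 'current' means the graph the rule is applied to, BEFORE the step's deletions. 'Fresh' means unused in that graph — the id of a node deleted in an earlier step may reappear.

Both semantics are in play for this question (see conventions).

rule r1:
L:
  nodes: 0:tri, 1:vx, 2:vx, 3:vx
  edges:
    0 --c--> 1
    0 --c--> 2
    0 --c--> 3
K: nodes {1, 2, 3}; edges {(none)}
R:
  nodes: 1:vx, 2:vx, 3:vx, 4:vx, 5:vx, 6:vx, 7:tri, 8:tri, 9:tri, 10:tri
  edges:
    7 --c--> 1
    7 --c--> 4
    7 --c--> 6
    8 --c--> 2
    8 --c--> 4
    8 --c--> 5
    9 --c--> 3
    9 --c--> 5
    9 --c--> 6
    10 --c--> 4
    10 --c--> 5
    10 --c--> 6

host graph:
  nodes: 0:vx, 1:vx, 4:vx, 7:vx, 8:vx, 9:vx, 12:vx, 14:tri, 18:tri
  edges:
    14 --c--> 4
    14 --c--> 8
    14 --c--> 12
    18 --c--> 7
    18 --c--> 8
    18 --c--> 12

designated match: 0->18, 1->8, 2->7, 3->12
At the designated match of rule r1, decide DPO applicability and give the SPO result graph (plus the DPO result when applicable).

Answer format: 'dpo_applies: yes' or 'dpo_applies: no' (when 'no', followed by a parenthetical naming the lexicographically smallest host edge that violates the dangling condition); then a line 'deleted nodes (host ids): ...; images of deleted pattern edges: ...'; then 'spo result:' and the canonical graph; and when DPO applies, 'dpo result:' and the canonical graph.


dpo_applies: yes
deleted nodes (host ids): 18; images of deleted pattern edges: (18,7,c); (18,8,c); (18,12,c)
spo result:
nodes: 0:vx, 1:vx, 4:vx, 7:vx, 8:vx, 9:vx, 12:vx, 14:tri, 19:vx, 20:vx, 21:vx, 22:tri, 23:tri, 24:tri, 25:tri
edges: (14,4,c); (14,8,c); (14,12,c); (22,8,c); (22,19,c); (22,21,c); (23,7,c); (23,19,c); (23,20,c); (24,12,c); (24,20,c); (24,21,c); (25,19,c); (25,20,c); (25,21,c)
dpo result:
nodes: 0:vx, 1:vx, 4:vx, 7:vx, 8:vx, 9:vx, 12:vx, 14:tri, 19:vx, 20:vx, 21:vx, 22:tri, 23:tri, 24:tri, 25:tri
edges: (14,4,c); (14,8,c); (14,12,c); (22,8,c); (22,19,c); (22,21,c); (23,7,c); (23,19,c); (23,20,c); (24,12,c); (24,20,c); (24,21,c); (25,19,c); (25,20,c); (25,21,c)


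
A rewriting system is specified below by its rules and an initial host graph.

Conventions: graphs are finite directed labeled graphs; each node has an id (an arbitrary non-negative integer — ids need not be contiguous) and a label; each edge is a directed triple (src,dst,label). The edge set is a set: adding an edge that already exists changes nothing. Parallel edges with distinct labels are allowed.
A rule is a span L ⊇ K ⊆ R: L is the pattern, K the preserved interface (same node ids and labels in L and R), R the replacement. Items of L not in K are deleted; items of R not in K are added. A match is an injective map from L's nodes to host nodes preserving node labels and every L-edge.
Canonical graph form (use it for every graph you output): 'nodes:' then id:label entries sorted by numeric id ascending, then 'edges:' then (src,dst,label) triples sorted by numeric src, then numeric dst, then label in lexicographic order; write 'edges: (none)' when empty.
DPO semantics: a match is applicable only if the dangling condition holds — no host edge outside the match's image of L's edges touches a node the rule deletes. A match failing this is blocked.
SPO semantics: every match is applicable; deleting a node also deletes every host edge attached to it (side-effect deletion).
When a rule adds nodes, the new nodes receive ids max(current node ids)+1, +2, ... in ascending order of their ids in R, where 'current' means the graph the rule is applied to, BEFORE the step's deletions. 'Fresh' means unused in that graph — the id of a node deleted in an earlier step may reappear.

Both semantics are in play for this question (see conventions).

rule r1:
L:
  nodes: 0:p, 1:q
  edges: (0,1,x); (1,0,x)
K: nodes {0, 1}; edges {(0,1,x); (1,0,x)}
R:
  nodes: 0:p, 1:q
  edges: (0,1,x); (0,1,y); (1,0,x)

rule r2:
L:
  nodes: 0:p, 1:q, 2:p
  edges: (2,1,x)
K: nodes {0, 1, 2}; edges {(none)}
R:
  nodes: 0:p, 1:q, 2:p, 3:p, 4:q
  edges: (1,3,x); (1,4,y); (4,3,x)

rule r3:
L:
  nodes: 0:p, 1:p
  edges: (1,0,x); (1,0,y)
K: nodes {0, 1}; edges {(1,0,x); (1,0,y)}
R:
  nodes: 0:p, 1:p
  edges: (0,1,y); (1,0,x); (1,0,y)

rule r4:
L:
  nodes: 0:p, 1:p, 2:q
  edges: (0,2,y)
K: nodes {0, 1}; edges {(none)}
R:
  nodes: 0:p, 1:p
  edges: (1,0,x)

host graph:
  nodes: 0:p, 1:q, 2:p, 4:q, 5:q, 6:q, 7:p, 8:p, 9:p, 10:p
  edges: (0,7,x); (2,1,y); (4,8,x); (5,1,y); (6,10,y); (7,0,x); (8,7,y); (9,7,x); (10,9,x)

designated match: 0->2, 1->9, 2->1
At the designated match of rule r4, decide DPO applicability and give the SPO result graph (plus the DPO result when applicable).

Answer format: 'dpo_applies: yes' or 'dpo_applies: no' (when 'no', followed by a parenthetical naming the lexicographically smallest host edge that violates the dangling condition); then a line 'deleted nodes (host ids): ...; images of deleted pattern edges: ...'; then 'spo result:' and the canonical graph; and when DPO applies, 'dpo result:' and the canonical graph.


dpo_applies: no
(the rule deletes node 1, which keeps host edge (5,1,y) outside the match image — the dangling condition fails, DPO blocks; SPO proceeds and side-deletes such edges)
deleted nodes (host ids): 1; images of deleted pattern edges: (2,1,y)
spo result:
nodes: 0:p, 2:p, 4:q, 5:q, 6:q, 7:p, 8:p, 9:p, 10:p
edges: (0,7,x); (4,8,x); (6,10,y); (7,0,x); (8,7,y); (9,2,x); (9,7,x); (10,9,x)


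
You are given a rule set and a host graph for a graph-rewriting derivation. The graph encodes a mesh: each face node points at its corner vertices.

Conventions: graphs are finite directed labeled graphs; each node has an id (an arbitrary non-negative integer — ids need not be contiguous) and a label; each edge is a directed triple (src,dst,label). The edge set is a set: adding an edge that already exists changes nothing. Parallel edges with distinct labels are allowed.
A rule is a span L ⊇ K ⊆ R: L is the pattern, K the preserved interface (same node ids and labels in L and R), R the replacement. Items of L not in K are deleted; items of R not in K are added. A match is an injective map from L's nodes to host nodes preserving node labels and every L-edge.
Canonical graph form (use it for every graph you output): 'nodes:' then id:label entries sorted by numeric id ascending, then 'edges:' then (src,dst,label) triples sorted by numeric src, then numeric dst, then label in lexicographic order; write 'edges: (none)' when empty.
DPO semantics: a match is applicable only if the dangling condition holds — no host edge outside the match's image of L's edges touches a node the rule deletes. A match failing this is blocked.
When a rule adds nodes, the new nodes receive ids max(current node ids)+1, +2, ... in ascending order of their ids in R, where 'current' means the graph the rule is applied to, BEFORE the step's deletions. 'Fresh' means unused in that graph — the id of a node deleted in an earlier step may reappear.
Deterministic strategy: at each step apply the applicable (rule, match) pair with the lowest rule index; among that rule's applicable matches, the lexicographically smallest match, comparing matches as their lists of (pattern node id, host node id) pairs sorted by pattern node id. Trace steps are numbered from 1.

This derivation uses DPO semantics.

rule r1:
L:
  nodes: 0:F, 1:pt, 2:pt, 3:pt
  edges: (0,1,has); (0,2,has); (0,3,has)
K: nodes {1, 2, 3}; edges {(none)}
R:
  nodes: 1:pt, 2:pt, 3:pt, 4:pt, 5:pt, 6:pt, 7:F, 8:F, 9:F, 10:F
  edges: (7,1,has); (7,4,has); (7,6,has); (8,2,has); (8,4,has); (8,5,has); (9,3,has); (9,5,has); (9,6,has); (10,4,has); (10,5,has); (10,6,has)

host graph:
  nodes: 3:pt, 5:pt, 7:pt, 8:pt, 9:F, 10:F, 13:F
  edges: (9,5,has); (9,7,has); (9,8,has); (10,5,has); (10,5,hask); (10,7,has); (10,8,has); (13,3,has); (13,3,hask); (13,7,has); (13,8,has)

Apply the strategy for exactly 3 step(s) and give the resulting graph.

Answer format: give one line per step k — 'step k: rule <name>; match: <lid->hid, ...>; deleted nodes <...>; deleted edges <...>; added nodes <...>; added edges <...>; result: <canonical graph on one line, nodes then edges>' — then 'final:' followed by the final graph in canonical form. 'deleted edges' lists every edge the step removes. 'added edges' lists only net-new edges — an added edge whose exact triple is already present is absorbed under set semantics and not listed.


step 1: rule r1; match: 0->9, 1->5, 2->7, 3->8; deleted nodes 9; deleted edges (9,5,has); (9,7,has); (9,8,has); added nodes 14, 15, 16, 17, 18, 19, 20; added edges (17,5,has); (17,14,has); (17,16,has); (18,7,has); (18,14,has); (18,15,has); (19,8,has); (19,15,has); (19,16,has); (20,14,has); (20,15,has); (20,16,has); result: nodes: 3:pt, 5:pt, 7:pt, 8:pt, 10:F, 13:F, 14:pt, 15:pt, 16:pt, 17:F, 18:F, 19:F, 20:F edges: (10,5,has); (10,5,hask); (10,7,has); (10,8,has); (13,3,has); (13,3,hask); (13,7,has); (13,8,has); (17,5,has); (17,14,has); (17,16,has); (18,7,has); (18,14,has); (18,15,has); (19,8,has); (19,15,has); (19,16,has); (20,14,has); (20,15,has); (20,16,has)
step 2: rule r1; match: 0->17, 1->5, 2->14, 3->16; deleted nodes 17; deleted edges (17,5,has); (17,14,has); (17,16,has); added nodes 21, 22, 23, 24, 25, 26, 27; added edges (24,5,has); (24,21,has); (24,23,has); (25,14,has); (25,21,has); (25,22,has); (26,16,has); (26,22,has); (26,23,has); (27,21,has); (27,22,has); (27,23,has); result: nodes: 3:pt, 5:pt, 7:pt, 8:pt, 10:F, 13:F, 14:pt, 15:pt, 16:pt, 18:F, 19:F, 20:F, 21:pt, 22:pt, 23:pt, 24:F, 25:F, 26:F, 27:F edges: (10,5,has); (10,5,hask); (10,7,has); (10,8,has); (13,3,has); (13,3,hask); (13,7,has); (13,8,has); (18,7,has); (18,14,has); (18,15,has); (19,8,has); (19,15,has); (19,16,has); (20,14,has); (20,15,has); (20,16,has); (24,5,has); (24,21,has); (24,23,has); (25,14,has); (25,21,has); (25,22,has); (26,16,has); (26,22,has); (26,23,has); (27,21,has); (27,22,has); (27,23,has)
step 3: rule r1; match: 0->18, 1->7, 2->14, 3->15; deleted nodes 18; deleted edges (18,7,has); (18,14,has); (18,15,has); added nodes 28, 29, 30, 31, 32, 33, 34; added edges (31,7,has); (31,28,has); (31,30,has); (32,14,has); (32,28,has); (32,29,has); (33,15,has); (33,29,has); (33,30,has); (34,28,has); (34,29,has); (34,30,has); result: nodes: 3:pt, 5:pt, 7:pt, 8:pt, 10:F, 13:F, 14:pt, 15:pt, 16:pt, 19:F, 20:F, 21:pt, 22:pt, 23:pt, 24:F, 25:F, 26:F, 27:F, 28:pt, 29:pt, 30:pt, 31:F, 32:F, 33:F, 34:F edges: (10,5,has); (10,5,hask); (10,7,has); (10,8,has); (13,3,has); (13,3,hask); (13,7,has); (13,8,has); (19,8,has); (19,15,has); (19,16,has); (20,14,has); (20,15,has); (20,16,has); (24,5,has); (24,21,has); (24,23,has); (25,14,has); (25,21,has); (25,22,has); (26,16,has); (26,22,has); (26,23,has); (27,21,has); (27,22,has); (27,23,has); (31,7,has); (31,28,has); (31,30,has); (32,14,has); (32,28,has); (32,29,has); (33,15,has); (33,29,has); (33,30,has); (34,28,has); (34,29,has); (34,30,has)
final:
nodes: 3:pt, 5:pt, 7:pt, 8:pt, 10:F, 13:F, 14:pt, 15:pt, 16:pt, 19:F, 20:F, 21:pt, 22:pt, 23:pt, 24:F, 25:F, 26:F, 27:F, 28:pt, 29:pt, 30:pt, 31:F, 32:F, 33:F, 34:F
edges: (10,5,has); (10,5,hask); (10,7,has); (10,8,has); (13,3,has); (13,3,hask); (13,7,has); (13,8,has); (19,8,has); (19,15,has); (19,16,has); (20,14,has); (20,15,has); (20,16,has); (24,5,has); (24,21,has); (24,23,has); (25,14,has); (25,21,has); (25,22,has); (26,16,has); (26,22,has); (26,23,has); (27,21,has); (27,22,has); (27,23,has); (31,7,has); (31,28,has); (31,30,has); (32,14,has); (32,28,has); (32,29,has); (33,15,has); (33,29,has); (33,30,has); (34,28,has); (34,29,has); (34,30,has)
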